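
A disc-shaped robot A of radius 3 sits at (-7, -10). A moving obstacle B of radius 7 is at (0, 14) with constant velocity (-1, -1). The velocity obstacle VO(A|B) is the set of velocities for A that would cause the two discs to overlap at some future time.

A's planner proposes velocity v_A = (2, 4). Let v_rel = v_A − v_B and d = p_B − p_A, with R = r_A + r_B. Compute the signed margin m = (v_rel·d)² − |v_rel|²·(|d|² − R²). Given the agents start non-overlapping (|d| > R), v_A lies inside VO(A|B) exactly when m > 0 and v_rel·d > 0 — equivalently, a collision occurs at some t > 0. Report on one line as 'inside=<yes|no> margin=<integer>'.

d = (7, 24),  |d|² = 625;  R = 3+7 = 10,  c = 625−10² = 525
v_rel = (3, 5),  |v_rel|² = 34;  v_rel·d = (3)·(7) + (5)·(24) = 141
34·t² − 282·t + 525 = 0  ⇒  m = 141² − 34·525 = 2031
m = 2031 > 0,  v_rel·d = 141 > 0  ⇒  inside

inside=yes margin=2031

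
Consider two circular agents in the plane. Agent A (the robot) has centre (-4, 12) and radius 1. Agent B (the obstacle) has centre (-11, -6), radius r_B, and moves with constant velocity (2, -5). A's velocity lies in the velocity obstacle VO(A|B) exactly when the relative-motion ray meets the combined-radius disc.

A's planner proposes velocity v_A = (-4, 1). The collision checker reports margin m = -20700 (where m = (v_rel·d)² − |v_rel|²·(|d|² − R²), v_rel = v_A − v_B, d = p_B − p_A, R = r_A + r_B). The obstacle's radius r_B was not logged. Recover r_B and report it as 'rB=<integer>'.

m = -20700
d = (-7, -18);  v_rel = (-6, 6),  |v_rel|² = 72
v_rel×d = (-6)·(-18) − (6)·(-7) = 150
since m = R²·72 − 150²:  R² = (22500 + -20700) / 72 = 25
R = √25 = 5  ⇒  r_B = 5 − 1 = 4

rB=4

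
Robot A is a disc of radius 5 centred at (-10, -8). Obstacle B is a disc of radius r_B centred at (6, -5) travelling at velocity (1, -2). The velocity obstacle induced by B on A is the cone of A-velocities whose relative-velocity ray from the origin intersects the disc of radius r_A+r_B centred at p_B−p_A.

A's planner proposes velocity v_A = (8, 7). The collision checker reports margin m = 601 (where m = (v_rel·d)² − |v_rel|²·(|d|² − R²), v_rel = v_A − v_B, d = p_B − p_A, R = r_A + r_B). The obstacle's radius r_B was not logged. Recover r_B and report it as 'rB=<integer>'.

m = 601
d = (16, 3);  v_rel = (7, 9),  |v_rel|² = 130
v_rel×d = (7)·(3) − (9)·(16) = -123
since m = R²·130 − (-123)²:  R² = (15129 + 601) / 130 = 121
R = √121 = 11  ⇒  r_B = 11 − 5 = 6

rB=6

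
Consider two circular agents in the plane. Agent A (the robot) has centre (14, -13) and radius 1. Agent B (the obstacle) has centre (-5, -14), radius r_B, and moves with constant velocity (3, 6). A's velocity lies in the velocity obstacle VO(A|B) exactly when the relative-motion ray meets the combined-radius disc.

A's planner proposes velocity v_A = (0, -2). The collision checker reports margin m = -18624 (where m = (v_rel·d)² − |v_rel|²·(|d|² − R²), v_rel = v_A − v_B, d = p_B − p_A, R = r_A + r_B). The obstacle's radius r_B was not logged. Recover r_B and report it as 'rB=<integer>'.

m = -18624
d = (-19, -1);  v_rel = (-3, -8),  |v_rel|² = 73
v_rel×d = (-3)·(-1) − (-8)·(-19) = -149
since m = R²·73 − (-149)²:  R² = (22201 + -18624) / 73 = 49
R = √49 = 7  ⇒  r_B = 7 − 1 = 6

rB=6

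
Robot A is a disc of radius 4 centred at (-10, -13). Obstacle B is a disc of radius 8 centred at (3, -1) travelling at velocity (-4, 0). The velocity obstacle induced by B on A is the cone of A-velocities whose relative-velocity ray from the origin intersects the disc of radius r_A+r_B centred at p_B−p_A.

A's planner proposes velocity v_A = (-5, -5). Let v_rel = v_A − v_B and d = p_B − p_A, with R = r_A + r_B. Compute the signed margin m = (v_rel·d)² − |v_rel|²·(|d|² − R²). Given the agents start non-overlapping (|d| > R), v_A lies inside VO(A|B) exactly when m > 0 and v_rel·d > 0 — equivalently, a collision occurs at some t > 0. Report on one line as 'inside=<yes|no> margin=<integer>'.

d = (13, 12),  |d|² = 313;  R = 4+8 = 12,  c = 313−12² = 169
v_rel = (-1, -5),  |v_rel|² = 26;  v_rel·d = (-1)·(13) + (-5)·(12) = -73
26·t² + 146·t + 169 = 0  ⇒  m = (-73)² − 26·169 = 935
m = 935 > 0,  v_rel·d = -73 < 0  ⇒  outside

inside=no margin=935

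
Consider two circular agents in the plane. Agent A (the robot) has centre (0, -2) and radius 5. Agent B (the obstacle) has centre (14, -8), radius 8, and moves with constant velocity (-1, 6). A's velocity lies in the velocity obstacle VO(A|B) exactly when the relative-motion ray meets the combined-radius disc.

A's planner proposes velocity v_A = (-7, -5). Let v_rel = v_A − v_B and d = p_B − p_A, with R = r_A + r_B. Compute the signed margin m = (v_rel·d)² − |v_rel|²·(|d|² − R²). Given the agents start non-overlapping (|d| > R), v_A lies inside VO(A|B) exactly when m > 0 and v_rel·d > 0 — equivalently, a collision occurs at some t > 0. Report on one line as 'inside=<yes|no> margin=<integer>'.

d = (14, -6),  |d|² = 232;  R = 5+8 = 13,  c = 232−13² = 63
v_rel = (-6, -11),  |v_rel|² = 157;  v_rel·d = (-6)·(14) + (-11)·(-6) = -18
157·t² + 36·t + 63 = 0  ⇒  m = (-18)² − 157·63 = -9567
m = -9567 < 0,  v_rel·d = -18 < 0  ⇒  outside

inside=no margin=-9567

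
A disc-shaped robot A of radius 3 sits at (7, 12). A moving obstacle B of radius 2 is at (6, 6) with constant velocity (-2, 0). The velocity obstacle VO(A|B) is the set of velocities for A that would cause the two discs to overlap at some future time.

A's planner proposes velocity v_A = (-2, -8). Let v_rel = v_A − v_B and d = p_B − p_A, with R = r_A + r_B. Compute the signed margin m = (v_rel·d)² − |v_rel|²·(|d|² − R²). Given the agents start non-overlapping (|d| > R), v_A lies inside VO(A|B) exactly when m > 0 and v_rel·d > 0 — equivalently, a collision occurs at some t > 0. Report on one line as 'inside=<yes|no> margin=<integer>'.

d = (-1, -6),  |d|² = 37;  R = 3+2 = 5,  c = 37−5² = 12
v_rel = (0, -8),  |v_rel|² = 64;  v_rel·d = (0)·(-1) + (-8)·(-6) = 48
64·t² − 96·t + 12 = 0  ⇒  m = 48² − 64·12 = 1536
m = 1536 > 0,  v_rel·d = 48 > 0  ⇒  inside

inside=yes margin=1536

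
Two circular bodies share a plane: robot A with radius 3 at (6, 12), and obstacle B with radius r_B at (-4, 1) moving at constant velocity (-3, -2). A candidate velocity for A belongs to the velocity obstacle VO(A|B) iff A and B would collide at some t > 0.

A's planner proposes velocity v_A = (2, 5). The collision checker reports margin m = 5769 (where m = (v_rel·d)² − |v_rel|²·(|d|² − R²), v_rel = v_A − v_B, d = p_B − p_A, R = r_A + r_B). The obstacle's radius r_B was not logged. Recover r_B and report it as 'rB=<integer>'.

m = 5769
d = (-10, -11);  v_rel = (5, 7),  |v_rel|² = 74
v_rel×d = (5)·(-11) − (7)·(-10) = 15
since m = R²·74 − 15²:  R² = (225 + 5769) / 74 = 81
R = √81 = 9  ⇒  r_B = 9 − 3 = 6

rB=6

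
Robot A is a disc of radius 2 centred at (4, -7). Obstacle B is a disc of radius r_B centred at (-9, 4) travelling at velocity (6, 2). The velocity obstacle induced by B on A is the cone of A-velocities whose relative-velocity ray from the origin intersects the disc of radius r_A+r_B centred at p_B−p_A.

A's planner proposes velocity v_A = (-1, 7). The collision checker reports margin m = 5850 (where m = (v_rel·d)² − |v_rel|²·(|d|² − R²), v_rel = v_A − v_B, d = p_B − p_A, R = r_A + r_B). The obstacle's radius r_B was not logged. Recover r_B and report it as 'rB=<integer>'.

m = 5850
d = (-13, 11);  v_rel = (-7, 5),  |v_rel|² = 74
v_rel×d = (-7)·(11) − (5)·(-13) = -12
since m = R²·74 − (-12)²:  R² = (144 + 5850) / 74 = 81
R = √81 = 9  ⇒  r_B = 9 − 2 = 7

rB=7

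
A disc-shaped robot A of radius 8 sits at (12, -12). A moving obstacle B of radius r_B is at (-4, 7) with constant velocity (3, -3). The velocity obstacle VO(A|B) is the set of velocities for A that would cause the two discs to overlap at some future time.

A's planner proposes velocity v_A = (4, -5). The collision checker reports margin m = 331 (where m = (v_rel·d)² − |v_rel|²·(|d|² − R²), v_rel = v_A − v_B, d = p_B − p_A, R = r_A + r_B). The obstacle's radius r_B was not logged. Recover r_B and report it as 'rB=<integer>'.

m = 331
d = (-16, 19);  v_rel = (1, -2),  |v_rel|² = 5
v_rel×d = (1)·(19) − (-2)·(-16) = -13
since m = R²·5 − (-13)²:  R² = (169 + 331) / 5 = 100
R = √100 = 10  ⇒  r_B = 10 − 8 = 2

rB=2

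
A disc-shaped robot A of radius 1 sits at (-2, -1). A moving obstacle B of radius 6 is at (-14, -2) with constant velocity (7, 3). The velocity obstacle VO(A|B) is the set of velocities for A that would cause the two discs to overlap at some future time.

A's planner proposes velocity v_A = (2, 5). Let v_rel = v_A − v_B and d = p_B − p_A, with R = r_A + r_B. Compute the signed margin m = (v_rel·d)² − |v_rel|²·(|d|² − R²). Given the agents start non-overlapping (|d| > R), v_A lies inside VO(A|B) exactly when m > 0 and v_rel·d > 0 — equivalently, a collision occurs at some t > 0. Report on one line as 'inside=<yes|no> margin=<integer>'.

d = (-12, -1),  |d|² = 145;  R = 1+6 = 7,  c = 145−7² = 96
v_rel = (-5, 2),  |v_rel|² = 29;  v_rel·d = (-5)·(-12) + (2)·(-1) = 58
29·t² − 116·t + 96 = 0  ⇒  m = 58² − 29·96 = 580
m = 580 > 0,  v_rel·d = 58 > 0  ⇒  inside

inside=yes margin=580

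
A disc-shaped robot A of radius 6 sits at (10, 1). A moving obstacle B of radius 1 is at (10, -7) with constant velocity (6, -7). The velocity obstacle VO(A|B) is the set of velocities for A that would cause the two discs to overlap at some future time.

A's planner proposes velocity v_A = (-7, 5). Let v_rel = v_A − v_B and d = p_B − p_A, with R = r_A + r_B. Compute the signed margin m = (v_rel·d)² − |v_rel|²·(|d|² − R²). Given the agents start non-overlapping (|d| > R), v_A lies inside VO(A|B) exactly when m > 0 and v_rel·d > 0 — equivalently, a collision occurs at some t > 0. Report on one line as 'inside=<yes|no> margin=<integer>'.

d = (0, -8),  |d|² = 64;  R = 6+1 = 7,  c = 64−7² = 15
v_rel = (-13, 12),  |v_rel|² = 313;  v_rel·d = (-13)·(0) + (12)·(-8) = -96
313·t² + 192·t + 15 = 0  ⇒  m = (-96)² − 313·15 = 4521
m = 4521 > 0,  v_rel·d = -96 < 0  ⇒  outside

inside=no margin=4521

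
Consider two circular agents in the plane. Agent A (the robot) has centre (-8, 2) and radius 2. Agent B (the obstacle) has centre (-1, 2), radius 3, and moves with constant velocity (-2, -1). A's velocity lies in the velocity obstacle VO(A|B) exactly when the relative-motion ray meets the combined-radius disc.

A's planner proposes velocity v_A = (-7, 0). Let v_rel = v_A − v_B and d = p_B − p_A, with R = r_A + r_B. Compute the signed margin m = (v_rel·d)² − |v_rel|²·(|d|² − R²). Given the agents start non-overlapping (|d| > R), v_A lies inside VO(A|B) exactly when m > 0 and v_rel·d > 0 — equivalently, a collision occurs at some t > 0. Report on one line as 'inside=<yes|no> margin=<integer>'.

d = (7, 0),  |d|² = 49;  R = 2+3 = 5,  c = 49−5² = 24
v_rel = (-5, 1),  |v_rel|² = 26;  v_rel·d = (-5)·(7) + (1)·(0) = -35
26·t² + 70·t + 24 = 0  ⇒  m = (-35)² − 26·24 = 601
m = 601 > 0,  v_rel·d = -35 < 0  ⇒  outside

inside=no margin=601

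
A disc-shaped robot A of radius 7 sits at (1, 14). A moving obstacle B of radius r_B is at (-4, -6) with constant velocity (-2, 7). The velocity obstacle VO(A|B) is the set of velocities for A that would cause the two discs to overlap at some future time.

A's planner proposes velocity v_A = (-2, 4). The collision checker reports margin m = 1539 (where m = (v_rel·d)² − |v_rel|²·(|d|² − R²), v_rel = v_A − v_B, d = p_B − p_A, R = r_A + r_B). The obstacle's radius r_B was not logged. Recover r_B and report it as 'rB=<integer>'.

m = 1539
d = (-5, -20);  v_rel = (0, -3),  |v_rel|² = 9
v_rel×d = (0)·(-20) − (-3)·(-5) = -15
since m = R²·9 − (-15)²:  R² = (225 + 1539) / 9 = 196
R = √196 = 14  ⇒  r_B = 14 − 7 = 7

rB=7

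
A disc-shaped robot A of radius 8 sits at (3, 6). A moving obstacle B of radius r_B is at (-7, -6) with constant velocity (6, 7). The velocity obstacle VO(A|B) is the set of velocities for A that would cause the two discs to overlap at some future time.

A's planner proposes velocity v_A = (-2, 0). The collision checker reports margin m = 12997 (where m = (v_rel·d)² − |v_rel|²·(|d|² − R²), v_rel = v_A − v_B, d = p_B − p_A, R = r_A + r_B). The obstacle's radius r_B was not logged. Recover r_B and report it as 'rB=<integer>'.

m = 12997
d = (-10, -12);  v_rel = (-8, -7),  |v_rel|² = 113
v_rel×d = (-8)·(-12) − (-7)·(-10) = 26
since m = R²·113 − 26²:  R² = (676 + 12997) / 113 = 121
R = √121 = 11  ⇒  r_B = 11 − 8 = 3

rB=3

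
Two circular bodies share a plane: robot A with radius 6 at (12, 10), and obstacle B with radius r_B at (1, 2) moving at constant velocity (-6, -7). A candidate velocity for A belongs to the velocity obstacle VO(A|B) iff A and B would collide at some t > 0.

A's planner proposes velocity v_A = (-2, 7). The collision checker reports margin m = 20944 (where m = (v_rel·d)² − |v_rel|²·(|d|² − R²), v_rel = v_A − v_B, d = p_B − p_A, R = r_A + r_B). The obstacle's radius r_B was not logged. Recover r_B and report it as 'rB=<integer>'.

m = 20944
d = (-11, -8);  v_rel = (4, 14),  |v_rel|² = 212
v_rel×d = (4)·(-8) − (14)·(-11) = 122
since m = R²·212 − 122²:  R² = (14884 + 20944) / 212 = 169
R = √169 = 13  ⇒  r_B = 13 − 6 = 7

rB=7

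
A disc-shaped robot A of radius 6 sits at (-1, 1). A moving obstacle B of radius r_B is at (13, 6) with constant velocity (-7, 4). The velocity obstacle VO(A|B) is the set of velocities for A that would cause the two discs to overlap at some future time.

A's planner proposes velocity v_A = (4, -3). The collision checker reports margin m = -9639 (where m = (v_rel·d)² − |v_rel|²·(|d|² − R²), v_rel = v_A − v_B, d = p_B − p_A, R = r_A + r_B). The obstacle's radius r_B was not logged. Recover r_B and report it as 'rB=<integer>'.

m = -9639
d = (14, 5);  v_rel = (11, -7),  |v_rel|² = 170
v_rel×d = (11)·(5) − (-7)·(14) = 153
since m = R²·170 − 153²:  R² = (23409 + -9639) / 170 = 81
R = √81 = 9  ⇒  r_B = 9 − 6 = 3

rB=3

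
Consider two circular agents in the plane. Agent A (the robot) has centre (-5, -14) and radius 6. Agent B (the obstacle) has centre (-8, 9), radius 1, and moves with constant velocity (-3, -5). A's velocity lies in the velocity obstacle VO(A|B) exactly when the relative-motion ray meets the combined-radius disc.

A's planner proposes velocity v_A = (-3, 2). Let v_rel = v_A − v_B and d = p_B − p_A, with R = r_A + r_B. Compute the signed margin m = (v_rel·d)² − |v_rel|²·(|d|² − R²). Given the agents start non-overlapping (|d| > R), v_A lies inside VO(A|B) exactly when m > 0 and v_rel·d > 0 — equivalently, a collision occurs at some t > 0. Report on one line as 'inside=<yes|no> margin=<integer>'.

d = (-3, 23),  |d|² = 538;  R = 6+1 = 7,  c = 538−7² = 489
v_rel = (0, 7),  |v_rel|² = 49;  v_rel·d = (0)·(-3) + (7)·(23) = 161
49·t² − 322·t + 489 = 0  ⇒  m = 161² − 49·489 = 1960
m = 1960 > 0,  v_rel·d = 161 > 0  ⇒  inside

inside=yes margin=1960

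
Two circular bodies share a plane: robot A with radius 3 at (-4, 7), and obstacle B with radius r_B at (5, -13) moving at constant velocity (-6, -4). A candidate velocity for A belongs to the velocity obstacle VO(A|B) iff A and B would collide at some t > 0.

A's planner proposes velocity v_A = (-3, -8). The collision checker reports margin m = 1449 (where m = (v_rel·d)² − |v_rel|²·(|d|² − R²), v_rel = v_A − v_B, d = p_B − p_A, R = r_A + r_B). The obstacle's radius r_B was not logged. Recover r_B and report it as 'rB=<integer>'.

m = 1449
d = (9, -20);  v_rel = (3, -4),  |v_rel|² = 25
v_rel×d = (3)·(-20) − (-4)·(9) = -24
since m = R²·25 − (-24)²:  R² = (576 + 1449) / 25 = 81
R = √81 = 9  ⇒  r_B = 9 − 3 = 6

rB=6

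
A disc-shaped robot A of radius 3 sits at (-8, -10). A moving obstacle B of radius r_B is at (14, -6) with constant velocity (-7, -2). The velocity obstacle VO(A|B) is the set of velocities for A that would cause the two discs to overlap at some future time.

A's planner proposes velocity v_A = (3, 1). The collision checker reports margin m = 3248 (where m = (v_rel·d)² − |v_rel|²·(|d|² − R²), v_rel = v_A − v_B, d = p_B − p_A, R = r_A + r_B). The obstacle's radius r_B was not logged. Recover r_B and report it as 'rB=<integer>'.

m = 3248
d = (22, 4);  v_rel = (10, 3),  |v_rel|² = 109
v_rel×d = (10)·(4) − (3)·(22) = -26
since m = R²·109 − (-26)²:  R² = (676 + 3248) / 109 = 36
R = √36 = 6  ⇒  r_B = 6 − 3 = 3

rB=3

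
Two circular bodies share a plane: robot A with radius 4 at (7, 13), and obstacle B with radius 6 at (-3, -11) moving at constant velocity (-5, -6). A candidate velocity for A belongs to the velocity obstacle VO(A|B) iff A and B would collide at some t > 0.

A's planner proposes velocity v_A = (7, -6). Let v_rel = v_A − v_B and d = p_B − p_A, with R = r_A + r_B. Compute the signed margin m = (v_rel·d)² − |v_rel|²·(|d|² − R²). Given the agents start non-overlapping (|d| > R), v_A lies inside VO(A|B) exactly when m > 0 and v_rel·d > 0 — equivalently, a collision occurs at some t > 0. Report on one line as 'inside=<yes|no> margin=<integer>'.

d = (-10, -24),  |d|² = 676;  R = 4+6 = 10,  c = 676−10² = 576
v_rel = (12, 0),  |v_rel|² = 144;  v_rel·d = (12)·(-10) + (0)·(-24) = -120
144·t² + 240·t + 576 = 0  ⇒  m = (-120)² − 144·576 = -68544
m = -68544 < 0,  v_rel·d = -120 < 0  ⇒  outside

inside=no margin=-68544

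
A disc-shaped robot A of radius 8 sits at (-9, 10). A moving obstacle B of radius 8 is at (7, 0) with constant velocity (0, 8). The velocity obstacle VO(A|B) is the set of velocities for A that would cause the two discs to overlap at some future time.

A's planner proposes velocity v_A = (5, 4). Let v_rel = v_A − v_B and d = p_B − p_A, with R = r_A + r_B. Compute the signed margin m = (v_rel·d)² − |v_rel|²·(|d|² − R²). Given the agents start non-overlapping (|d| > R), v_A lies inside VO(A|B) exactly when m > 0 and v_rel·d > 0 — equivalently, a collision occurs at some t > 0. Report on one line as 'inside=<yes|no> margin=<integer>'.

d = (16, -10),  |d|² = 356;  R = 8+8 = 16,  c = 356−16² = 100
v_rel = (5, -4),  |v_rel|² = 41;  v_rel·d = (5)·(16) + (-4)·(-10) = 120
41·t² − 240·t + 100 = 0  ⇒  m = 120² − 41·100 = 10300
m = 10300 > 0,  v_rel·d = 120 > 0  ⇒  inside

inside=yes margin=10300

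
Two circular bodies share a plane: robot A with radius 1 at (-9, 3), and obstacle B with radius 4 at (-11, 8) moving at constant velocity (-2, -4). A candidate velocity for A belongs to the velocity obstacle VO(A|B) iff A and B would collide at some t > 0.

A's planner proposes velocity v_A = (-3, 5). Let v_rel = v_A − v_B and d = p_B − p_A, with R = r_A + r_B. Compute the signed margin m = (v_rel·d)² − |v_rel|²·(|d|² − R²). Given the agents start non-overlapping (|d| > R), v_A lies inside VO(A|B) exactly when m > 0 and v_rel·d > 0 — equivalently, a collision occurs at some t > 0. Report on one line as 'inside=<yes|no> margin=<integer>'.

d = (-2, 5),  |d|² = 29;  R = 1+4 = 5,  c = 29−5² = 4
v_rel = (-1, 9),  |v_rel|² = 82;  v_rel·d = (-1)·(-2) + (9)·(5) = 47
82·t² − 94·t + 4 = 0  ⇒  m = 47² − 82·4 = 1881
m = 1881 > 0,  v_rel·d = 47 > 0  ⇒  inside

inside=yes margin=1881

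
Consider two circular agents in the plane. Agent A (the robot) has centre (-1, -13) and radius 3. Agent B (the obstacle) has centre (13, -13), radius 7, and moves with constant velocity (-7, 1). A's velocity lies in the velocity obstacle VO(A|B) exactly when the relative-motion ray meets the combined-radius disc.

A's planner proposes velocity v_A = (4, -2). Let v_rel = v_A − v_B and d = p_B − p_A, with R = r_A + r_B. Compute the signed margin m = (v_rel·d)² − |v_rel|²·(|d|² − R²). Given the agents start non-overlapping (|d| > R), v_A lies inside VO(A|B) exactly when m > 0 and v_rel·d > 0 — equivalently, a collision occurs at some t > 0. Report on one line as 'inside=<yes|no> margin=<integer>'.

d = (14, 0),  |d|² = 196;  R = 3+7 = 10,  c = 196−10² = 96
v_rel = (11, -3),  |v_rel|² = 130;  v_rel·d = (11)·(14) + (-3)·(0) = 154
130·t² − 308·t + 96 = 0  ⇒  m = 154² − 130·96 = 11236
m = 11236 > 0,  v_rel·d = 154 > 0  ⇒  inside

inside=yes margin=11236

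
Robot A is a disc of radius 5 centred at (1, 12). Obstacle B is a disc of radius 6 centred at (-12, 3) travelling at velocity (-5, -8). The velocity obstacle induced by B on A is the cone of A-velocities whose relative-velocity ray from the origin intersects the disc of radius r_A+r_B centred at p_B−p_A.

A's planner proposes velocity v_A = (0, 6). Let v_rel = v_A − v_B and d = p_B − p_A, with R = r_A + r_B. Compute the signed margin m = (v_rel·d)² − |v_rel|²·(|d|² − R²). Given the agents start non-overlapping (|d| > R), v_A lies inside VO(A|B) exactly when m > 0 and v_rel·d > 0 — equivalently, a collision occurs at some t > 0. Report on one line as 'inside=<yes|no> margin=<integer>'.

d = (-13, -9),  |d|² = 250;  R = 5+6 = 11,  c = 250−11² = 129
v_rel = (5, 14),  |v_rel|² = 221;  v_rel·d = (5)·(-13) + (14)·(-9) = -191
221·t² + 382·t + 129 = 0  ⇒  m = (-191)² − 221·129 = 7972
m = 7972 > 0,  v_rel·d = -191 < 0  ⇒  outside

inside=no margin=7972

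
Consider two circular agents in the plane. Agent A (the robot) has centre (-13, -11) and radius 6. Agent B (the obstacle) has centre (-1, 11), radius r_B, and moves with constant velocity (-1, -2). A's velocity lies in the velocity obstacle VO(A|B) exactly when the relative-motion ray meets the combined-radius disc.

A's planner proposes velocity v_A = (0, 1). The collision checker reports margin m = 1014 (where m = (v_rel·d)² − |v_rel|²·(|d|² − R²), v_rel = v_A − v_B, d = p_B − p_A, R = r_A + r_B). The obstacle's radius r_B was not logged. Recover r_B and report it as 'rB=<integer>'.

m = 1014
d = (12, 22);  v_rel = (1, 3),  |v_rel|² = 10
v_rel×d = (1)·(22) − (3)·(12) = -14
since m = R²·10 − (-14)²:  R² = (196 + 1014) / 10 = 121
R = √121 = 11  ⇒  r_B = 11 − 6 = 5

rB=5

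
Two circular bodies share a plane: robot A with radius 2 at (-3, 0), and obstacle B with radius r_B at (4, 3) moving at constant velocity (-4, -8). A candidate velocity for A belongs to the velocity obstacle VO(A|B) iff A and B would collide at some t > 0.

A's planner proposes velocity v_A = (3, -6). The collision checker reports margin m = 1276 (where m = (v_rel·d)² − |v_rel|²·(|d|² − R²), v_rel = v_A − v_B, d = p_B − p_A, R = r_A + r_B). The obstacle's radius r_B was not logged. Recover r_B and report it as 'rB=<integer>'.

m = 1276
d = (7, 3);  v_rel = (7, 2),  |v_rel|² = 53
v_rel×d = (7)·(3) − (2)·(7) = 7
since m = R²·53 − 7²:  R² = (49 + 1276) / 53 = 25
R = √25 = 5  ⇒  r_B = 5 − 2 = 3

rB=3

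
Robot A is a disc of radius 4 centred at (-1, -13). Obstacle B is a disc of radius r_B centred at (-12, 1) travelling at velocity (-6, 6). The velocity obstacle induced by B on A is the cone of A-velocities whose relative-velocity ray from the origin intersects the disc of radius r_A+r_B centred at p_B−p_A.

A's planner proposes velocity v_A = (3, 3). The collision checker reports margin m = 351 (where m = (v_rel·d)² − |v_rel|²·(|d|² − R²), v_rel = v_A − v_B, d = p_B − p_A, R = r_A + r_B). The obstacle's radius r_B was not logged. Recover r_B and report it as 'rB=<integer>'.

m = 351
d = (-11, 14);  v_rel = (9, -3),  |v_rel|² = 90
v_rel×d = (9)·(14) − (-3)·(-11) = 93
since m = R²·90 − 93²:  R² = (8649 + 351) / 90 = 100
R = √100 = 10  ⇒  r_B = 10 − 4 = 6

rB=6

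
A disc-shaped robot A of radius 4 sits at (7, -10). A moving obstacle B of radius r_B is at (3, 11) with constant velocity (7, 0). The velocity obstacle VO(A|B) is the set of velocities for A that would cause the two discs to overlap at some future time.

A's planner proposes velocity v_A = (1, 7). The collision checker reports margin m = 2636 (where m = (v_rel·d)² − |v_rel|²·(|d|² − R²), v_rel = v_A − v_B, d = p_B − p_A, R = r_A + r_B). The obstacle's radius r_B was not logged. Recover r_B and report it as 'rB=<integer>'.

m = 2636
d = (-4, 21);  v_rel = (-6, 7),  |v_rel|² = 85
v_rel×d = (-6)·(21) − (7)·(-4) = -98
since m = R²·85 − (-98)²:  R² = (9604 + 2636) / 85 = 144
R = √144 = 12  ⇒  r_B = 12 − 4 = 8

rB=8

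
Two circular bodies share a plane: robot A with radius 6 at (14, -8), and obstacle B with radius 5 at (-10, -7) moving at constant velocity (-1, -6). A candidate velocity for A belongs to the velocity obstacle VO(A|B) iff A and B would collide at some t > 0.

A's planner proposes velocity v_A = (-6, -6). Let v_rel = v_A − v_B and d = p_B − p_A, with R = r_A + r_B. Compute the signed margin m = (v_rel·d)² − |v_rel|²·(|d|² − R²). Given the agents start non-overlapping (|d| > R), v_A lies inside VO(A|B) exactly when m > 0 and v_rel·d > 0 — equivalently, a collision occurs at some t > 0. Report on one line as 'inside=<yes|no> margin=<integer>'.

d = (-24, 1),  |d|² = 577;  R = 6+5 = 11,  c = 577−11² = 456
v_rel = (-5, 0),  |v_rel|² = 25;  v_rel·d = (-5)·(-24) + (0)·(1) = 120
25·t² − 240·t + 456 = 0  ⇒  m = 120² − 25·456 = 3000
m = 3000 > 0,  v_rel·d = 120 > 0  ⇒  inside

inside=yes margin=3000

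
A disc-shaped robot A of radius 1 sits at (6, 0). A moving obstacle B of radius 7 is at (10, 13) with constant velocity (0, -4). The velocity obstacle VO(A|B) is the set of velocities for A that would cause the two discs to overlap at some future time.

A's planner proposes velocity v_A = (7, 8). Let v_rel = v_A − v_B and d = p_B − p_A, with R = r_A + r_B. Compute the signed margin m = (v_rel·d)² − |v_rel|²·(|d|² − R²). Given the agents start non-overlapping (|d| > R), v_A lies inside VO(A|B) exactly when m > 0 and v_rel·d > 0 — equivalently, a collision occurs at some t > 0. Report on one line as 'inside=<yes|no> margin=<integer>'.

d = (4, 13),  |d|² = 185;  R = 1+7 = 8,  c = 185−8² = 121
v_rel = (7, 12),  |v_rel|² = 193;  v_rel·d = (7)·(4) + (12)·(13) = 184
193·t² − 368·t + 121 = 0  ⇒  m = 184² − 193·121 = 10503
m = 10503 > 0,  v_rel·d = 184 > 0  ⇒  inside

inside=yes margin=10503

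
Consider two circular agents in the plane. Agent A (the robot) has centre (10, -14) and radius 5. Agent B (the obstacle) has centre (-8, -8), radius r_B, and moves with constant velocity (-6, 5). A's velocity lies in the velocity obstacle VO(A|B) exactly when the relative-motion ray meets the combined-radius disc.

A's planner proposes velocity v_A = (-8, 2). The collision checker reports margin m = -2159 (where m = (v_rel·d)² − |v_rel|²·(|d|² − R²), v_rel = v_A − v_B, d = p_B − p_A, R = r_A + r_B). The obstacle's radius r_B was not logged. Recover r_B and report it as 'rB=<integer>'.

m = -2159
d = (-18, 6);  v_rel = (-2, -3),  |v_rel|² = 13
v_rel×d = (-2)·(6) − (-3)·(-18) = -66
since m = R²·13 − (-66)²:  R² = (4356 + -2159) / 13 = 169
R = √169 = 13  ⇒  r_B = 13 − 5 = 8

rB=8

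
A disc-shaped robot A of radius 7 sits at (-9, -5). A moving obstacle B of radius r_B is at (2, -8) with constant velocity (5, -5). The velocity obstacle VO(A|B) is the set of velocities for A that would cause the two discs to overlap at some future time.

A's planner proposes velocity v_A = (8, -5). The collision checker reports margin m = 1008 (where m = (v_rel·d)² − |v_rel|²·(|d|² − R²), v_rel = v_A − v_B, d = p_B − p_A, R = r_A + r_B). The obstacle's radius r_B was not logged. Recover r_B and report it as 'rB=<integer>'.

m = 1008
d = (11, -3);  v_rel = (3, 0),  |v_rel|² = 9
v_rel×d = (3)·(-3) − (0)·(11) = -9
since m = R²·9 − (-9)²:  R² = (81 + 1008) / 9 = 121
R = √121 = 11  ⇒  r_B = 11 − 7 = 4

rB=4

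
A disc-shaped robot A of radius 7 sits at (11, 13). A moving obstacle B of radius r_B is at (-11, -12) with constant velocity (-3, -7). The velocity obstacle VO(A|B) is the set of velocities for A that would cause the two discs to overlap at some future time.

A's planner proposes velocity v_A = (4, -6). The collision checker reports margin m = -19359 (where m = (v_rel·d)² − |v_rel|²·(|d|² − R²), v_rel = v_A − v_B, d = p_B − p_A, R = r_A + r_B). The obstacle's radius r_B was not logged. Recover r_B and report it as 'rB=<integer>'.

m = -19359
d = (-22, -25);  v_rel = (7, 1),  |v_rel|² = 50
v_rel×d = (7)·(-25) − (1)·(-22) = -153
since m = R²·50 − (-153)²:  R² = (23409 + -19359) / 50 = 81
R = √81 = 9  ⇒  r_B = 9 − 7 = 2

rB=2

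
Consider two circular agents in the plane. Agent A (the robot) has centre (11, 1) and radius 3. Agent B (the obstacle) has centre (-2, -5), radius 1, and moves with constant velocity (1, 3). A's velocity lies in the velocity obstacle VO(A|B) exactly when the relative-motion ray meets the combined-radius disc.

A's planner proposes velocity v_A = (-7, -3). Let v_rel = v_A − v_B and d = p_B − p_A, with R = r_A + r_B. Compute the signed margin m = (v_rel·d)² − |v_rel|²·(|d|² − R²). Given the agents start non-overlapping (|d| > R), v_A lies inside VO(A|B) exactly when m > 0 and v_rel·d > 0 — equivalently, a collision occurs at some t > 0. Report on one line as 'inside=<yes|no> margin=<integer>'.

d = (-13, -6),  |d|² = 205;  R = 3+1 = 4,  c = 205−4² = 189
v_rel = (-8, -6),  |v_rel|² = 100;  v_rel·d = (-8)·(-13) + (-6)·(-6) = 140
100·t² − 280·t + 189 = 0  ⇒  m = 140² − 100·189 = 700
m = 700 > 0,  v_rel·d = 140 > 0  ⇒  inside

inside=yes margin=700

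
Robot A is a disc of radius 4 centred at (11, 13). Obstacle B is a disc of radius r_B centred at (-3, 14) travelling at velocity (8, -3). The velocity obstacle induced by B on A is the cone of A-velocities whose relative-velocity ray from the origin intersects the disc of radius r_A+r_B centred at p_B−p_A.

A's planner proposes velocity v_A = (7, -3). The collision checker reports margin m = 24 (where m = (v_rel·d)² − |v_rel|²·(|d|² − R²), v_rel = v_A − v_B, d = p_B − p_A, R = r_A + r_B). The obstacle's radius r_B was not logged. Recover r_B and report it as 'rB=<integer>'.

m = 24
d = (-14, 1);  v_rel = (-1, 0),  |v_rel|² = 1
v_rel×d = (-1)·(1) − (0)·(-14) = -1
since m = R²·1 − (-1)²:  R² = (1 + 24) / 1 = 25
R = √25 = 5  ⇒  r_B = 5 − 4 = 1

rB=1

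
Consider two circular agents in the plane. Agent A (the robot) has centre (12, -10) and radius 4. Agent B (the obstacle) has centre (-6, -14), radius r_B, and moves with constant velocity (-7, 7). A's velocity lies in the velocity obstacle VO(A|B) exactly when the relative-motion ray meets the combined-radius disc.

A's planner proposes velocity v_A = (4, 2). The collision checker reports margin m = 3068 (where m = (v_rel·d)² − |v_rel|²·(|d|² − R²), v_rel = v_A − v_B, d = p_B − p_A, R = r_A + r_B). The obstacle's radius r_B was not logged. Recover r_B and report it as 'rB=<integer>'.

m = 3068
d = (-18, -4);  v_rel = (11, -5),  |v_rel|² = 146
v_rel×d = (11)·(-4) − (-5)·(-18) = -134
since m = R²·146 − (-134)²:  R² = (17956 + 3068) / 146 = 144
R = √144 = 12  ⇒  r_B = 12 − 4 = 8

rB=8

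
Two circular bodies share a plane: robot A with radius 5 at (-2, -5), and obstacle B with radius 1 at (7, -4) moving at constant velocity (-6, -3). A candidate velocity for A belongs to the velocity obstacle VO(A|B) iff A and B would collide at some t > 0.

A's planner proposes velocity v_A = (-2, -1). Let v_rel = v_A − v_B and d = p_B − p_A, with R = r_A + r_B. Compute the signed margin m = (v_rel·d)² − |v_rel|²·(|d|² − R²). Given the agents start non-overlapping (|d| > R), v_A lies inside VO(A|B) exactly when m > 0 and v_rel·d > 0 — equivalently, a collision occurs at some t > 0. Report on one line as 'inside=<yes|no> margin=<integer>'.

d = (9, 1),  |d|² = 82;  R = 5+1 = 6,  c = 82−6² = 46
v_rel = (4, 2),  |v_rel|² = 20;  v_rel·d = (4)·(9) + (2)·(1) = 38
20·t² − 76·t + 46 = 0  ⇒  m = 38² − 20·46 = 524
m = 524 > 0,  v_rel·d = 38 > 0  ⇒  inside

inside=yes margin=524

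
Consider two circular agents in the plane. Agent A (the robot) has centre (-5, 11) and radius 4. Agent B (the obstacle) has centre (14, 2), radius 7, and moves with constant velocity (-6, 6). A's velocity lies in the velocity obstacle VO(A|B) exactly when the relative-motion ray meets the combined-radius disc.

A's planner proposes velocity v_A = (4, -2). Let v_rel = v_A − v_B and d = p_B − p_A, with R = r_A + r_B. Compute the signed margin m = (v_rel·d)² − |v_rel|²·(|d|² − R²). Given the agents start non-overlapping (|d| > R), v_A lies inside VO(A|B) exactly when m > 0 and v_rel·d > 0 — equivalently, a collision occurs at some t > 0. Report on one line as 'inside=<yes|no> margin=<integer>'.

d = (19, -9),  |d|² = 442;  R = 4+7 = 11,  c = 442−11² = 321
v_rel = (10, -8),  |v_rel|² = 164;  v_rel·d = (10)·(19) + (-8)·(-9) = 262
164·t² − 524·t + 321 = 0  ⇒  m = 262² − 164·321 = 16000
m = 16000 > 0,  v_rel·d = 262 > 0  ⇒  inside

inside=yes margin=16000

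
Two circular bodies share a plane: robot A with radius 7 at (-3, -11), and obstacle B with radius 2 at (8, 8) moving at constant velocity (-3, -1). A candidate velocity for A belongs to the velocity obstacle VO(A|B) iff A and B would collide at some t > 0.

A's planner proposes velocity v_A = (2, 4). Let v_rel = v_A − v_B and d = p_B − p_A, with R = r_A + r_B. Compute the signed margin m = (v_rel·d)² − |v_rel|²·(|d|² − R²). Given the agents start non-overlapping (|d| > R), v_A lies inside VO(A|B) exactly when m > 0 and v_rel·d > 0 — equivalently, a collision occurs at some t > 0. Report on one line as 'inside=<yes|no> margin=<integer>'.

d = (11, 19),  |d|² = 482;  R = 7+2 = 9,  c = 482−9² = 401
v_rel = (5, 5),  |v_rel|² = 50;  v_rel·d = (5)·(11) + (5)·(19) = 150
50·t² − 300·t + 401 = 0  ⇒  m = 150² − 50·401 = 2450
m = 2450 > 0,  v_rel·d = 150 > 0  ⇒  inside

inside=yes margin=2450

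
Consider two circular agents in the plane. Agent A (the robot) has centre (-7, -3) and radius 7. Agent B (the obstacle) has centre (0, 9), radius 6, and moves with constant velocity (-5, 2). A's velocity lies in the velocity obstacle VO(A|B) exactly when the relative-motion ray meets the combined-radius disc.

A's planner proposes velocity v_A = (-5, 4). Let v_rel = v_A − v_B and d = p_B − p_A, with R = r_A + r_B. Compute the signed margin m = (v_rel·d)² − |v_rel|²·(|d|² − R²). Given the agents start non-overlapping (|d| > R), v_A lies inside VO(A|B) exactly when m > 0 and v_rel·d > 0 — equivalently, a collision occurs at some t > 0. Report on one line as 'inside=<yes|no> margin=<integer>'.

d = (7, 12),  |d|² = 193;  R = 7+6 = 13,  c = 193−13² = 24
v_rel = (0, 2),  |v_rel|² = 4;  v_rel·d = (0)·(7) + (2)·(12) = 24
4·t² − 48·t + 24 = 0  ⇒  m = 24² − 4·24 = 480
m = 480 > 0,  v_rel·d = 24 > 0  ⇒  inside

inside=yes margin=480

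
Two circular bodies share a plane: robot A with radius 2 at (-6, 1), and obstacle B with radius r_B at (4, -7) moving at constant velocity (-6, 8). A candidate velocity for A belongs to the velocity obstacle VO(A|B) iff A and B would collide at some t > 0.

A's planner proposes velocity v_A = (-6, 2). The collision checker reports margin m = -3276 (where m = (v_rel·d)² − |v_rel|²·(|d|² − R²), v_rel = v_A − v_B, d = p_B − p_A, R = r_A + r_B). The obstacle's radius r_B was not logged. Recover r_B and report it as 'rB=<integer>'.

m = -3276
d = (10, -8);  v_rel = (0, -6),  |v_rel|² = 36
v_rel×d = (0)·(-8) − (-6)·(10) = 60
since m = R²·36 − 60²:  R² = (3600 + -3276) / 36 = 9
R = √9 = 3  ⇒  r_B = 3 − 2 = 1

rB=1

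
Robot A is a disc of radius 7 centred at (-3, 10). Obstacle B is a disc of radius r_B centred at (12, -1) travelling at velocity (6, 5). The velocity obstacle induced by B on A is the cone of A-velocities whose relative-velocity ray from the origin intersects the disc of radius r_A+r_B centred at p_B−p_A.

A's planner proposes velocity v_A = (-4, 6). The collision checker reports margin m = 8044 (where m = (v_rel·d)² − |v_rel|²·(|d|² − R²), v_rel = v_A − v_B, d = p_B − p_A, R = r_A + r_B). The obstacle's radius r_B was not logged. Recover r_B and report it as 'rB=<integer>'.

m = 8044
d = (15, -11);  v_rel = (-10, 1),  |v_rel|² = 101
v_rel×d = (-10)·(-11) − (1)·(15) = 95
since m = R²·101 − 95²:  R² = (9025 + 8044) / 101 = 169
R = √169 = 13  ⇒  r_B = 13 − 7 = 6

rB=6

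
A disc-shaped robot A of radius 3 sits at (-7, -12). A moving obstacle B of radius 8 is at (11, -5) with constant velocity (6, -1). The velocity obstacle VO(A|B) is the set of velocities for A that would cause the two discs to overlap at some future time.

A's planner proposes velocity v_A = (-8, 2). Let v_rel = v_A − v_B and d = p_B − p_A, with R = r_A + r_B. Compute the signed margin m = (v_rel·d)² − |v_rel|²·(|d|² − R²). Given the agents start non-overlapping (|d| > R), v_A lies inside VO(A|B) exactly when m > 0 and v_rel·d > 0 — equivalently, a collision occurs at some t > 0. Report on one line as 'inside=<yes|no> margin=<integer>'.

d = (18, 7),  |d|² = 373;  R = 3+8 = 11,  c = 373−11² = 252
v_rel = (-14, 3),  |v_rel|² = 205;  v_rel·d = (-14)·(18) + (3)·(7) = -231
205·t² + 462·t + 252 = 0  ⇒  m = (-231)² − 205·252 = 1701
m = 1701 > 0,  v_rel·d = -231 < 0  ⇒  outside

inside=no margin=1701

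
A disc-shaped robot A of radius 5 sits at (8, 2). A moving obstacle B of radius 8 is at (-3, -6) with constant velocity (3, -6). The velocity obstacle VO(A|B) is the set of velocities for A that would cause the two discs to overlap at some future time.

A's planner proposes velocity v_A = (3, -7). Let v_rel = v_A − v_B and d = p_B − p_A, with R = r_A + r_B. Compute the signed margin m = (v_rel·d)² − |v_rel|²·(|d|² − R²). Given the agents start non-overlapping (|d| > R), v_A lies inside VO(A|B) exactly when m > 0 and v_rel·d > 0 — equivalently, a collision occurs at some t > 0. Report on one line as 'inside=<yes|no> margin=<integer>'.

d = (-11, -8),  |d|² = 185;  R = 5+8 = 13,  c = 185−13² = 16
v_rel = (0, -1),  |v_rel|² = 1;  v_rel·d = (0)·(-11) + (-1)·(-8) = 8
1·t² − 16·t + 16 = 0  ⇒  m = 8² − 1·16 = 48
m = 48 > 0,  v_rel·d = 8 > 0  ⇒  inside

inside=yes margin=48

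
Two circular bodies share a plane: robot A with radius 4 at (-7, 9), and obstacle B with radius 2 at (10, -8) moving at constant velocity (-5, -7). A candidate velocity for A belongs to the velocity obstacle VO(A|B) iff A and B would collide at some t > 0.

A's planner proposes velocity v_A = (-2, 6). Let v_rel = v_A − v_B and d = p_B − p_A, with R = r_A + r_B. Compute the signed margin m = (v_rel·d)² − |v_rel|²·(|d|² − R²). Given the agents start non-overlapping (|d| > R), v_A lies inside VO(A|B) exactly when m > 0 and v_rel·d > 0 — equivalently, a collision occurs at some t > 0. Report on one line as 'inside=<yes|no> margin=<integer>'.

d = (17, -17),  |d|² = 578;  R = 4+2 = 6,  c = 578−6² = 542
v_rel = (3, 13),  |v_rel|² = 178;  v_rel·d = (3)·(17) + (13)·(-17) = -170
178·t² + 340·t + 542 = 0  ⇒  m = (-170)² − 178·542 = -67576
m = -67576 < 0,  v_rel·d = -170 < 0  ⇒  outside

inside=no margin=-67576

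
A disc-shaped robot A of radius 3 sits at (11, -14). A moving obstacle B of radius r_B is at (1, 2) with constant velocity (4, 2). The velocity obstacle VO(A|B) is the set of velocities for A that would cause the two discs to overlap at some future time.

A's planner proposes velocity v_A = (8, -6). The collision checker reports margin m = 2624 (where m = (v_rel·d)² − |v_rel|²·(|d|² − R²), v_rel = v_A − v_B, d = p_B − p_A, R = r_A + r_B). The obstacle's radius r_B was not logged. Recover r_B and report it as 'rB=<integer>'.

m = 2624
d = (-10, 16);  v_rel = (4, -8),  |v_rel|² = 80
v_rel×d = (4)·(16) − (-8)·(-10) = -16
since m = R²·80 − (-16)²:  R² = (256 + 2624) / 80 = 36
R = √36 = 6  ⇒  r_B = 6 − 3 = 3

rB=3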